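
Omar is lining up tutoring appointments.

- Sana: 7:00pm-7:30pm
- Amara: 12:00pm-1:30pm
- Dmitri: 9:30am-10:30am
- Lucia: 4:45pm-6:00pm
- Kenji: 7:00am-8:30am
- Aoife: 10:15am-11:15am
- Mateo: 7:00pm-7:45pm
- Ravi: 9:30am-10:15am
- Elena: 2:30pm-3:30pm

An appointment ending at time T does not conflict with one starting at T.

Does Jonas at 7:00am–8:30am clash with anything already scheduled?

Yes — it overlaps Kenji

Kenji: starts 7:00am before Jonas ends 8:30am, and ends 8:30am after Jonas starts 7:00am → overlap.
Dmitri: starts 9:30am at or after Jonas ends 8:30am → clear.
Ravi: starts 9:30am at or after Jonas ends 8:30am → clear.
Aoife: starts 10:15am at or after Jonas ends 8:30am → clear.
Amara: starts 12:00pm at or after Jonas ends 8:30am → clear.
Elena: starts 2:30pm at or after Jonas ends 8:30am → clear.
Lucia: starts 4:45pm at or after Jonas ends 8:30am → clear.
Sana: starts 7:00pm at or after Jonas ends 8:30am → clear.
Mateo: starts 7:00pm at or after Jonas ends 8:30am → clear.
Jonas overlaps Kenji.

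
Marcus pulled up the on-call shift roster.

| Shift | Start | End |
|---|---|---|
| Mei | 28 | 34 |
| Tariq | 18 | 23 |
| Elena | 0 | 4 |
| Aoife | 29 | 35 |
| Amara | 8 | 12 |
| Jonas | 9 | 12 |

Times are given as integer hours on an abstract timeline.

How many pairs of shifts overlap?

2

Check each pair: they overlap iff neither finishes before the other starts.
Sorted by start: Elena, Amara, Jonas, Tariq, Mei, Aoife.
Amara starts after Elena ends, so Elena has no further overlaps.
Jonas starts before Amara ends → Amara and Jonas overlap.
Tariq starts after Amara ends, so Amara has no further overlaps.
Tariq starts after Jonas ends, so Jonas has no further overlaps.
Mei starts after Tariq ends, so Tariq has no further overlaps.
Aoife starts before Mei ends → Mei and Aoife overlap.
Overlapping pairs: Amara & Jonas, Aoife & Mei — 2 in total.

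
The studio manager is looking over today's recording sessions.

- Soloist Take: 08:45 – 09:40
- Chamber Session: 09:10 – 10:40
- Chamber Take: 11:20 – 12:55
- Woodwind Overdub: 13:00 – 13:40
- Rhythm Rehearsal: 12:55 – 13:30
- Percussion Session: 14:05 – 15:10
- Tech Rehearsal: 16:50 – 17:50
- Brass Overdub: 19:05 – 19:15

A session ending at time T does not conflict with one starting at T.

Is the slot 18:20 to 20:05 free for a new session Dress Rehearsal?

Soloist Take: ends 09:40 at or before Dress Rehearsal starts 18:20 → clear.
Chamber Session: ends 10:40 at or before Dress Rehearsal starts 18:20 → clear.
Chamber Take: ends 12:55 at or before Dress Rehearsal starts 18:20 → clear.
Rhythm Rehearsal: ends 13:30 at or before Dress Rehearsal starts 18:20 → clear.
Woodwind Overdub: ends 13:40 at or before Dress Rehearsal starts 18:20 → clear.
Percussion Session: ends 15:10 at or before Dress Rehearsal starts 18:20 → clear.
Tech Rehearsal: ends 17:50 at or before Dress Rehearsal starts 18:20 → clear.
Brass Overdub: starts 19:05 before Dress Rehearsal ends 20:05, and ends 19:15 after Dress Rehearsal starts 18:20 → overlap.
Dress Rehearsal overlaps Brass Overdub.

No — it overlaps Brass Overdub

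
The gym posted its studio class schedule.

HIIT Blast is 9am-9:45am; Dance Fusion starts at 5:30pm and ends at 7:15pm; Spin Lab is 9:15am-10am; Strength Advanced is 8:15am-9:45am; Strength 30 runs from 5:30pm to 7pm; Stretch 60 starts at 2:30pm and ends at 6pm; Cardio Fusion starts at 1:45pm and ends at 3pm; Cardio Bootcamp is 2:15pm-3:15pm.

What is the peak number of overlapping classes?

Sweep the timeline, counting +1 at each start and −1 at each end (ends before starts at a tie):
8:15am start Strength Advanced → 1
9am start HIIT Blast → 2
9:15am start Spin Lab → 3
9:45am end HIIT Blast → 2
9:45am end Strength Advanced → 1
10am end Spin Lab → 0
1:45pm start Cardio Fusion → 1
2:15pm start Cardio Bootcamp → 2
2:30pm start Stretch 60 → 3
3pm end Cardio Fusion → 2
3:15pm end Cardio Bootcamp → 1
5:30pm start Dance Fusion → 2
5:30pm start Strength 30 → 3
6pm end Stretch 60 → 2
7pm end Strength 30 → 1
7:15pm end Dance Fusion → 0
Peak is 3, at 9:15am (HIIT Blast, Spin Lab, Strength Advanced).

3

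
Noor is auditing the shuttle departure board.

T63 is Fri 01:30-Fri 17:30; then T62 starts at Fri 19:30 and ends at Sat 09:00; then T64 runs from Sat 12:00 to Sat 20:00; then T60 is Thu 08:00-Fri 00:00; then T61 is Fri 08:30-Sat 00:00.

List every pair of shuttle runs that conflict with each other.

T61 & T62, T61 & T63

Sorted by start: T60, T63, T61, T62, T64.
T63 starts after T60 ends, so nothing later overlaps T60 either.
T61 starts before T63 ends → T63 and T61 overlap.
T62 starts after T63 ends, so nothing later overlaps T63 either.
T62 starts before T61 ends → T61 and T62 overlap.
T64 starts after T61 ends.
T64 starts after T62 ends.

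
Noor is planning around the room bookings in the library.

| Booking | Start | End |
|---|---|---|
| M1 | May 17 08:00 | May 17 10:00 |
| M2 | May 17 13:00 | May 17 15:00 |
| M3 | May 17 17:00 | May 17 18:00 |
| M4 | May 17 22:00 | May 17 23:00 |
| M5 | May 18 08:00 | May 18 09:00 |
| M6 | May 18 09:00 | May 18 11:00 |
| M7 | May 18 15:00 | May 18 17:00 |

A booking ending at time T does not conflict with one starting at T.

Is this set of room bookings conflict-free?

Yes

Sorted by start: M1, M2, M3, M4, M5, M6, M7.
M2 starts after M1 ends — done with M1.
M3 starts after M2 ends — done with M2.
M4 starts after M3 ends — done with M3.
M5 starts after M4 ends — done with M4.
M6 starts exactly when M5 ends (back-to-back, no overlap) — done with M5.
M7 starts after M6 ends.
Every pair is clear; the schedule has no overlaps.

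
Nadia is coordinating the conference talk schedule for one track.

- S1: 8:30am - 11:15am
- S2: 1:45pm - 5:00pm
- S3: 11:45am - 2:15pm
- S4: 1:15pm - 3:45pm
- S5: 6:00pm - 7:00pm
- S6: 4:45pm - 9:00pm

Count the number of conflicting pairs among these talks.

Check each pair: they overlap iff neither finishes before the other starts.
Sorted by start: S1, S3, S4, S2, S6, S5.
S3 starts after S1 ends, so S1 has no further overlaps.
S4 starts before S3 ends → S3 and S4 overlap.
S2 starts before S3 ends → S3 and S2 overlap.
S6 starts after S3 ends, so S3 has no further overlaps.
S2 starts before S4 ends → S4 and S2 overlap.
S6 starts after S4 ends, so S4 has no further overlaps.
S6 starts before S2 ends → S2 and S6 overlap.
S5 starts after S2 ends.
S5 starts before S6 ends → S6 and S5 overlap.
Overlapping pairs: S2 & S3, S2 & S4, S2 & S6, S3 & S4, S5 & S6 — 5 in total.

5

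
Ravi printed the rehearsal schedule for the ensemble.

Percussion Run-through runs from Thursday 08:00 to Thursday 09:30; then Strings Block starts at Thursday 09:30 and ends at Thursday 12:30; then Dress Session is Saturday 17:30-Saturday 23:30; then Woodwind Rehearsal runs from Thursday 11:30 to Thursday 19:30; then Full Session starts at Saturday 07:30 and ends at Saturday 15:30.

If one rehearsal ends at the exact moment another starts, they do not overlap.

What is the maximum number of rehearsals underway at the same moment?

Sort all start/end points and keep a running count:
Thursday 08:00 start Percussion Run-through → 1
Thursday 09:30 end Percussion Run-through → 0
Thursday 09:30 start Strings Block → 1
Thursday 11:30 start Woodwind Rehearsal → 2
Thursday 12:30 end Strings Block → 1
Thursday 19:30 end Woodwind Rehearsal → 0
Saturday 07:30 start Full Session → 1
Saturday 15:30 end Full Session → 0
Saturday 17:30 start Dress Session → 1
Saturday 23:30 end Dress Session → 0
Peak is 2, at Thursday 11:30 (Strings Block, Woodwind Rehearsal).

2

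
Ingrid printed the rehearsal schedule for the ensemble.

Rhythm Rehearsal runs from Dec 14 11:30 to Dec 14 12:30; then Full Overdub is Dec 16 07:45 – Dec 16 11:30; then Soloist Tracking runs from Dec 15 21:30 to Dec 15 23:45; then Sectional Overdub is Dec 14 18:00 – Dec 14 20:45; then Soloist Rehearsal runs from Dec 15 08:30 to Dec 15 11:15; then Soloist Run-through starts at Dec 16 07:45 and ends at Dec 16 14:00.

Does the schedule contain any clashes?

Check each pair: they overlap iff neither finishes before the other starts.
Sorted by start: Rhythm Rehearsal, Sectional Overdub, Soloist Rehearsal, Soloist Tracking, Soloist Run-through, Full Overdub.
Sectional Overdub starts after Rhythm Rehearsal ends — done with Rhythm Rehearsal.
Soloist Rehearsal starts after Sectional Overdub ends — done with Sectional Overdub.
Soloist Tracking starts after Soloist Rehearsal ends — done with Soloist Rehearsal.
Soloist Run-through starts after Soloist Tracking ends — done with Soloist Tracking.
Full Overdub starts before Soloist Run-through ends → Soloist Run-through and Full Overdub overlap.
That's a conflict, so the schedule is not conflict-free.

Yes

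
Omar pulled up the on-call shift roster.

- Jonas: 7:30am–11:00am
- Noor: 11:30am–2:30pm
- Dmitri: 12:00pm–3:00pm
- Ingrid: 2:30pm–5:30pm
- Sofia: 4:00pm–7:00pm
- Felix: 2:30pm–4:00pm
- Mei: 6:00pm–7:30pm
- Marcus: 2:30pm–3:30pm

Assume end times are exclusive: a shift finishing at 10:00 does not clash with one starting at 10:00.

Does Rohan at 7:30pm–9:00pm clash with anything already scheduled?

No — it doesn't clash with anything

Jonas: ends 11:00am at or before Rohan starts 7:30pm → clear.
Noor: ends 2:30pm at or before Rohan starts 7:30pm → clear.
Dmitri: ends 3:00pm at or before Rohan starts 7:30pm → clear.
Ingrid: ends 5:30pm at or before Rohan starts 7:30pm → clear.
Felix: ends 4:00pm at or before Rohan starts 7:30pm → clear.
Marcus: ends 3:30pm at or before Rohan starts 7:30pm → clear.
Sofia: ends 7:00pm at or before Rohan starts 7:30pm → clear.
Mei: ends 7:30pm at or before Rohan starts 7:30pm → clear.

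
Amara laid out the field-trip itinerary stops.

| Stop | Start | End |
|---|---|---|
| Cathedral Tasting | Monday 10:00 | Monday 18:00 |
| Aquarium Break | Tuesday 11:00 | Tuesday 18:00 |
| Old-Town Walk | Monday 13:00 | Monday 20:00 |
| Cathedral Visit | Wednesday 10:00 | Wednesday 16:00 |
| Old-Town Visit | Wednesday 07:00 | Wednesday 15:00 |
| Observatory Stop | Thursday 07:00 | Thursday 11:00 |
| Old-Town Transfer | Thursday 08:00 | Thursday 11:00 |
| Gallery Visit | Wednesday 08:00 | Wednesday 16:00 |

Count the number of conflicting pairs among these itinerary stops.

Sorted by start: Cathedral Tasting, Old-Town Walk, Aquarium Break, Old-Town Visit, Gallery Visit, Cathedral Visit, Observatory Stop, Old-Town Transfer.
Old-Town Walk starts before Cathedral Tasting ends → Cathedral Tasting and Old-Town Walk overlap.
Aquarium Break starts after Cathedral Tasting ends, so nothing later overlaps Cathedral Tasting either.
Aquarium Break starts after Old-Town Walk ends, so nothing later overlaps Old-Town Walk either.
Old-Town Visit starts after Aquarium Break ends, so nothing later overlaps Aquarium Break either.
Gallery Visit starts before Old-Town Visit ends → Old-Town Visit and Gallery Visit overlap.
Cathedral Visit starts before Old-Town Visit ends → Old-Town Visit and Cathedral Visit overlap.
Observatory Stop starts after Old-Town Visit ends, so nothing later overlaps Old-Town Visit either.
Cathedral Visit starts before Gallery Visit ends → Gallery Visit and Cathedral Visit overlap.
Observatory Stop starts after Gallery Visit ends, so nothing later overlaps Gallery Visit either.
Observatory Stop starts after Cathedral Visit ends, so nothing later overlaps Cathedral Visit either.
Old-Town Transfer starts before Observatory Stop ends → Observatory Stop and Old-Town Transfer overlap.
Overlapping pairs: Cathedral Tasting & Old-Town Walk, Cathedral Visit & Gallery Visit, Cathedral Visit & Old-Town Visit, Gallery Visit & Old-Town Visit, Observatory Stop & Old-Town Transfer — 5 in total.

5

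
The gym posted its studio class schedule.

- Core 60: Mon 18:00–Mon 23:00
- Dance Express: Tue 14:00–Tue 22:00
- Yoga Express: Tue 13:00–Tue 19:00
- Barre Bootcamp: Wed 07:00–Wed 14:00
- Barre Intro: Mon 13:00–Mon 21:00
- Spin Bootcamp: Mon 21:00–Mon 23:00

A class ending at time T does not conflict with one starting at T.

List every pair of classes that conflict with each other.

Barre Intro & Core 60, Core 60 & Spin Bootcamp, Dance Express & Yoga Express

Sorted by start: Barre Intro, Core 60, Spin Bootcamp, Yoga Express, Dance Express, Barre Bootcamp.
Core 60 starts before Barre Intro ends → Barre Intro and Core 60 overlap.
Spin Bootcamp starts exactly when Barre Intro ends (back-to-back, no overlap), so nothing later overlaps Barre Intro either.
Spin Bootcamp starts before Core 60 ends → Core 60 and Spin Bootcamp overlap.
Yoga Express starts after Core 60 ends, so nothing later overlaps Core 60 either.
Yoga Express starts after Spin Bootcamp ends, so nothing later overlaps Spin Bootcamp either.
Dance Express starts before Yoga Express ends → Yoga Express and Dance Express overlap.
Barre Bootcamp starts after Yoga Express ends.
Barre Bootcamp starts after Dance Express ends.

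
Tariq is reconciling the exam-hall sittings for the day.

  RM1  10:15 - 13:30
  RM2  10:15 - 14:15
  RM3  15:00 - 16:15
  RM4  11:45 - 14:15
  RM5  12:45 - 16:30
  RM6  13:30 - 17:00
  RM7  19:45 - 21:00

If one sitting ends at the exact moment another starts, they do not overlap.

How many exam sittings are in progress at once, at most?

Walk through starts and ends in time order (an end at T is processed before a start at T):
10:15 start RM1 → 1
10:15 start RM2 → 2
11:45 start RM4 → 3
12:45 start RM5 → 4
13:30 end RM1 → 3
13:30 start RM6 → 4
14:15 end RM2 → 3
14:15 end RM4 → 2
15:00 start RM3 → 3
16:15 end RM3 → 2
16:30 end RM5 → 1
17:00 end RM6 → 0
19:45 start RM7 → 1
21:00 end RM7 → 0
Peak is 4, at 12:45 (RM1, RM2, RM4, RM5).

4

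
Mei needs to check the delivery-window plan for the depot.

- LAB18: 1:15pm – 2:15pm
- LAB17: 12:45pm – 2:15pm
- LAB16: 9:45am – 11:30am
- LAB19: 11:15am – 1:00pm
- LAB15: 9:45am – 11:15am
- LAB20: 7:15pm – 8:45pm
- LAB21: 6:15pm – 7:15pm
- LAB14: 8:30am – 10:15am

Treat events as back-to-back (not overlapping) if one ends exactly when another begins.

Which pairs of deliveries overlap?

Sorted by start: LAB14, LAB15, LAB16, LAB19, LAB17, LAB18, LAB21, LAB20.
LAB15 starts before LAB14 ends → LAB14 and LAB15 overlap.
LAB16 starts before LAB14 ends → LAB14 and LAB16 overlap.
LAB19 starts after LAB14 ends, so nothing later overlaps LAB14 either.
LAB16 starts before LAB15 ends → LAB15 and LAB16 overlap.
LAB19 starts exactly when LAB15 ends (back-to-back, no overlap), so nothing later overlaps LAB15 either.
LAB19 starts before LAB16 ends → LAB16 and LAB19 overlap.
LAB17 starts after LAB16 ends, so nothing later overlaps LAB16 either.
LAB17 starts before LAB19 ends → LAB19 and LAB17 overlap.
LAB18 starts after LAB19 ends, so nothing later overlaps LAB19 either.
LAB18 starts before LAB17 ends → LAB17 and LAB18 overlap.
LAB21 starts after LAB17 ends, so nothing later overlaps LAB17 either.
LAB21 starts after LAB18 ends, so nothing later overlaps LAB18 either.
LAB20 starts exactly when LAB21 ends (back-to-back, no overlap).

LAB14 & LAB15, LAB14 & LAB16, LAB15 & LAB16, LAB16 & LAB19, LAB17 & LAB18, LAB17 & LAB19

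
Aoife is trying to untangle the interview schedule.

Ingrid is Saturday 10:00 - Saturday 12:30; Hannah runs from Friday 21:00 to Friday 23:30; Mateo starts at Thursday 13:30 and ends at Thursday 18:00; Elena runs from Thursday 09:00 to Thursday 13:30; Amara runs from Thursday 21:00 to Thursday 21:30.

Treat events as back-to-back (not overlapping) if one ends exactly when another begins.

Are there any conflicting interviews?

Check each pair: they overlap iff neither finishes before the other starts.
Sorted by start: Elena, Mateo, Amara, Hannah, Ingrid.
Mateo starts exactly when Elena ends (back-to-back, no overlap) — done with Elena.
Amara starts after Mateo ends — done with Mateo.
Hannah starts after Amara ends — done with Amara.
Ingrid starts after Hannah ends.
Every pair is clear; the schedule has no overlaps.

No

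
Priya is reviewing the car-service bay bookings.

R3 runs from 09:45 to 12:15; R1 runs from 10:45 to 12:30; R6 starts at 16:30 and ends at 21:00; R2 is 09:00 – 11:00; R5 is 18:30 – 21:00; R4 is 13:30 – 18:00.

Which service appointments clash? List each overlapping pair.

R1 & R2, R1 & R3, R2 & R3, R4 & R6, R5 & R6

Sorted by start: R2, R3, R1, R4, R6, R5.
R3 starts before R2 ends → R2 and R3 overlap.
R1 starts before R2 ends → R2 and R1 overlap.
R4 starts after R2 ends; R2 is clear from here.
R1 starts before R3 ends → R3 and R1 overlap.
R4 starts after R3 ends; R3 is clear from here.
R4 starts after R1 ends; R1 is clear from here.
R6 starts before R4 ends → R4 and R6 overlap.
R5 starts after R4 ends.
R5 starts before R6 ends → R6 and R5 overlap.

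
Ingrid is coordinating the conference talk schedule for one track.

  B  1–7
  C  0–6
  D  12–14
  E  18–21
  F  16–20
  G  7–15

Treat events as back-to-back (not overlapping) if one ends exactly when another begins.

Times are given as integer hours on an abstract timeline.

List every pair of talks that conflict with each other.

B & C, D & G, E & F

Sorted by start: C, B, G, D, F, E.
B starts before C ends → C and B overlap.
G starts after C ends, so nothing later overlaps C either.
G starts exactly when B ends (back-to-back, no overlap), so nothing later overlaps B either.
D starts before G ends → G and D overlap.
F starts after G ends, so nothing later overlaps G either.
F starts after D ends, so nothing later overlaps D either.
E starts before F ends → F and E overlap.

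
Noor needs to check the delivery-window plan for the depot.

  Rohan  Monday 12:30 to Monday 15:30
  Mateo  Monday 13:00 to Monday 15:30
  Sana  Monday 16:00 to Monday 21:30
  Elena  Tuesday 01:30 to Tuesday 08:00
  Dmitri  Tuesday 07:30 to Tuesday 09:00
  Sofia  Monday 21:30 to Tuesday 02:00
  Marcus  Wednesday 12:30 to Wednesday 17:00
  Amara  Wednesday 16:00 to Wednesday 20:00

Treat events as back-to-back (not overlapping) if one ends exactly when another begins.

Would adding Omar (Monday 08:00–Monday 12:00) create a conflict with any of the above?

No — it doesn't clash with anything

Rohan: starts Monday 12:30 at or after Omar ends Monday 12:00 → clear.
Mateo: starts Monday 13:00 at or after Omar ends Monday 12:00 → clear.
Sana: starts Monday 16:00 at or after Omar ends Monday 12:00 → clear.
Sofia: starts Monday 21:30 at or after Omar ends Monday 12:00 → clear.
Elena: starts Tuesday 01:30 at or after Omar ends Monday 12:00 → clear.
Dmitri: starts Tuesday 07:30 at or after Omar ends Monday 12:00 → clear.
Marcus: starts Wednesday 12:30 at or after Omar ends Monday 12:00 → clear.
Amara: starts Wednesday 16:00 at or after Omar ends Monday 12:00 → clear.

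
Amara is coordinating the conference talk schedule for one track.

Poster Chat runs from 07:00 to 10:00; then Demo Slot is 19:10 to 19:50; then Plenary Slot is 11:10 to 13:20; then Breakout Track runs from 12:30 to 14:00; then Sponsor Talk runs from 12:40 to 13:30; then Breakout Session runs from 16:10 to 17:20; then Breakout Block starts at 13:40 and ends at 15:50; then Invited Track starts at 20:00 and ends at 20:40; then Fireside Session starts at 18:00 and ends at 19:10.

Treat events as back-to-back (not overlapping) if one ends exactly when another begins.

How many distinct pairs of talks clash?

Sorted by start: Poster Chat, Plenary Slot, Breakout Track, Sponsor Talk, Breakout Block, Breakout Session, Fireside Session, Demo Slot, Invited Track.
Plenary Slot starts after Poster Chat ends — done with Poster Chat.
Breakout Track starts before Plenary Slot ends → Plenary Slot and Breakout Track overlap.
Sponsor Talk starts before Plenary Slot ends → Plenary Slot and Sponsor Talk overlap.
Breakout Block starts after Plenary Slot ends — done with Plenary Slot.
Sponsor Talk starts before Breakout Track ends → Breakout Track and Sponsor Talk overlap.
Breakout Block starts before Breakout Track ends → Breakout Track and Breakout Block overlap.
Breakout Session starts after Breakout Track ends — done with Breakout Track.
Breakout Block starts after Sponsor Talk ends — done with Sponsor Talk.
Breakout Session starts after Breakout Block ends — done with Breakout Block.
Fireside Session starts after Breakout Session ends — done with Breakout Session.
Demo Slot starts exactly when Fireside Session ends (back-to-back, no overlap) — done with Fireside Session.
Invited Track starts after Demo Slot ends.
Overlapping pairs: Breakout Block & Breakout Track, Breakout Track & Plenary Slot, Breakout Track & Sponsor Talk, Plenary Slot & Sponsor Talk — 4 in total.

4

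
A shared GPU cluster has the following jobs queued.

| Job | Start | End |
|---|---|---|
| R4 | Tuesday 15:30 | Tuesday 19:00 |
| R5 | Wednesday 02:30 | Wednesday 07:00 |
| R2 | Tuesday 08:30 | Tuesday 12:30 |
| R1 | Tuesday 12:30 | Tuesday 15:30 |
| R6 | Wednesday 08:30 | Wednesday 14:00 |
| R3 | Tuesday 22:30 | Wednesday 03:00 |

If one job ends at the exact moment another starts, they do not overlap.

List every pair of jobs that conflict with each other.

R3 & R5

Sorted by start: R2, R1, R4, R3, R5, R6.
R1 starts exactly when R2 ends (back-to-back, no overlap), so nothing later overlaps R2 either.
R4 starts exactly when R1 ends (back-to-back, no overlap), so nothing later overlaps R1 either.
R3 starts after R4 ends, so nothing later overlaps R4 either.
R5 starts before R3 ends → R3 and R5 overlap.
R6 starts after R3 ends.
R6 starts after R5 ends.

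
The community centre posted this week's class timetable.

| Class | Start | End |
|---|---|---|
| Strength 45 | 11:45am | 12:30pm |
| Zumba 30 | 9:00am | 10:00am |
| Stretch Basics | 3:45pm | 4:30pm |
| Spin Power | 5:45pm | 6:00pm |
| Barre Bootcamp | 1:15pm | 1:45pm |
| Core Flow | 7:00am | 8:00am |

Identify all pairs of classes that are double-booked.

Check each pair: they overlap iff neither finishes before the other starts.
Sorted by start: Core Flow, Zumba 30, Strength 45, Barre Bootcamp, Stretch Basics, Spin Power.
Zumba 30 starts after Core Flow ends, so nothing later overlaps Core Flow either.
Strength 45 starts after Zumba 30 ends, so nothing later overlaps Zumba 30 either.
Barre Bootcamp starts after Strength 45 ends, so nothing later overlaps Strength 45 either.
Stretch Basics starts after Barre Bootcamp ends, so nothing later overlaps Barre Bootcamp either.
Spin Power starts after Stretch Basics ends.

no overlapping pairs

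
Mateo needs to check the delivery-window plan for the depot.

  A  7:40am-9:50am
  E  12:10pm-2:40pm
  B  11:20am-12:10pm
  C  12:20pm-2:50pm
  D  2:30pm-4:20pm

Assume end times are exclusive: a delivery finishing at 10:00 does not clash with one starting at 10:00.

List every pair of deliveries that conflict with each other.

Sorted by start: A, B, E, C, D.
B starts after A ends, so A has no further overlaps.
E starts exactly when B ends (back-to-back, no overlap), so B has no further overlaps.
C starts before E ends → E and C overlap.
D starts before E ends → E and D overlap.
D starts before C ends → C and D overlap.

C & D, C & E, D & E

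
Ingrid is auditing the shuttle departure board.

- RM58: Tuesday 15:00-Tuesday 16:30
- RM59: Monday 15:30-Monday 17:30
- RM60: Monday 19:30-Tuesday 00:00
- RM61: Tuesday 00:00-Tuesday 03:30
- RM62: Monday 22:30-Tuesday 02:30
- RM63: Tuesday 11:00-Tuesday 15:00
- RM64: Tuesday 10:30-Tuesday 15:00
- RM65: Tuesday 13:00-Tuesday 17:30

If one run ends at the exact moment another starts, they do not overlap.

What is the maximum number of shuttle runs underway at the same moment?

Sort all start/end points and keep a running count:
Monday 15:30 start RM59 → 1
Monday 17:30 end RM59 → 0
Monday 19:30 start RM60 → 1
Monday 22:30 start RM62 → 2
Tuesday 00:00 end RM60 → 1
Tuesday 00:00 start RM61 → 2
Tuesday 02:30 end RM62 → 1
Tuesday 03:30 end RM61 → 0
Tuesday 10:30 start RM64 → 1
Tuesday 11:00 start RM63 → 2
Tuesday 13:00 start RM65 → 3
Tuesday 15:00 end RM63 → 2
Tuesday 15:00 end RM64 → 1
Tuesday 15:00 start RM58 → 2
Tuesday 16:30 end RM58 → 1
Tuesday 17:30 end RM65 → 0
Peak is 3, at Tuesday 13:00 (RM63, RM64, RM65).

3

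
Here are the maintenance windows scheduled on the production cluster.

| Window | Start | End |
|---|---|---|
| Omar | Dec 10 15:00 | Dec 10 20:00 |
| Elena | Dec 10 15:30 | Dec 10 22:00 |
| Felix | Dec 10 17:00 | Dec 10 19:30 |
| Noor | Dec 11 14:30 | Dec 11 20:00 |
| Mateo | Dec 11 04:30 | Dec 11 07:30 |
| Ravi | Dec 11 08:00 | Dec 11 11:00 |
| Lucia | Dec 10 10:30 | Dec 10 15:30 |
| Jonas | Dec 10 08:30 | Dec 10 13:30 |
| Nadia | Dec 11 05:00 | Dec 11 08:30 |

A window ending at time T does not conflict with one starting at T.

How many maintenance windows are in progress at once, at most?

3

Sweep the timeline, counting +1 at each start and −1 at each end (ends before starts at a tie):
Dec 10 08:30 start Jonas → 1
Dec 10 10:30 start Lucia → 2
Dec 10 13:30 end Jonas → 1
Dec 10 15:00 start Omar → 2
Dec 10 15:30 end Lucia → 1
Dec 10 15:30 start Elena → 2
Dec 10 17:00 start Felix → 3
Dec 10 19:30 end Felix → 2
Dec 10 20:00 end Omar → 1
Dec 10 22:00 end Elena → 0
Dec 11 04:30 start Mateo → 1
Dec 11 05:00 start Nadia → 2
Dec 11 07:30 end Mateo → 1
Dec 11 08:00 start Ravi → 2
Dec 11 08:30 end Nadia → 1
Dec 11 11:00 end Ravi → 0
Dec 11 14:30 start Noor → 1
Dec 11 20:00 end Noor → 0
Peak is 3, at Dec 10 17:00 (Elena, Felix, Omar).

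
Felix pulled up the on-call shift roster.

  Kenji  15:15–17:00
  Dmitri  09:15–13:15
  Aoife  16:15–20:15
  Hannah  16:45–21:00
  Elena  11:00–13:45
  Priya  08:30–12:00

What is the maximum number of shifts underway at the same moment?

Walk through starts and ends in time order (an end at T is processed before a start at T):
08:30 start Priya → 1
09:15 start Dmitri → 2
11:00 start Elena → 3
12:00 end Priya → 2
13:15 end Dmitri → 1
13:45 end Elena → 0
15:15 start Kenji → 1
16:15 start Aoife → 2
16:45 start Hannah → 3
17:00 end Kenji → 2
20:15 end Aoife → 1
21:00 end Hannah → 0
Peak is 3, at 11:00 (Dmitri, Elena, Priya).

3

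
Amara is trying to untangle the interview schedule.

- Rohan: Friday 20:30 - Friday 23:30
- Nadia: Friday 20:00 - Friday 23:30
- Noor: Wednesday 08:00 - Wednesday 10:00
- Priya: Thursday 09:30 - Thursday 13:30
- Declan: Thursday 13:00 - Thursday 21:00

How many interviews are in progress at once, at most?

Sweep the timeline, counting +1 at each start and −1 at each end (ends before starts at a tie):
Wednesday 08:00 start Noor → 1
Wednesday 10:00 end Noor → 0
Thursday 09:30 start Priya → 1
Thursday 13:00 start Declan → 2
Thursday 13:30 end Priya → 1
Thursday 21:00 end Declan → 0
Friday 20:00 start Nadia → 1
Friday 20:30 start Rohan → 2
Friday 23:30 end Nadia → 1
Friday 23:30 end Rohan → 0
Peak is 2, at Thursday 13:00 (Declan, Priya).

2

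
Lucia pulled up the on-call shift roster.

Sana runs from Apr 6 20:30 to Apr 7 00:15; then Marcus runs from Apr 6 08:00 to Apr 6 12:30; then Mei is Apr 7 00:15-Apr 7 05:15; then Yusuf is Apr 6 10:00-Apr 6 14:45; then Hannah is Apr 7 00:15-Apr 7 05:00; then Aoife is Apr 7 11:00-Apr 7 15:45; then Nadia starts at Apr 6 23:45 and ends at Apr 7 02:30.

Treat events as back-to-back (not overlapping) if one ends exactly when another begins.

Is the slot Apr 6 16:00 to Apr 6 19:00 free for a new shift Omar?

Marcus: ends Apr 6 12:30 at or before Omar starts Apr 6 16:00 → clear.
Yusuf: ends Apr 6 14:45 at or before Omar starts Apr 6 16:00 → clear.
Sana: starts Apr 6 20:30 at or after Omar ends Apr 6 19:00 → clear.
Nadia: starts Apr 6 23:45 at or after Omar ends Apr 6 19:00 → clear.
Hannah: starts Apr 7 00:15 at or after Omar ends Apr 6 19:00 → clear.
Mei: starts Apr 7 00:15 at or after Omar ends Apr 6 19:00 → clear.
Aoife: starts Apr 7 11:00 at or after Omar ends Apr 6 19:00 → clear.

Yes — the slot is free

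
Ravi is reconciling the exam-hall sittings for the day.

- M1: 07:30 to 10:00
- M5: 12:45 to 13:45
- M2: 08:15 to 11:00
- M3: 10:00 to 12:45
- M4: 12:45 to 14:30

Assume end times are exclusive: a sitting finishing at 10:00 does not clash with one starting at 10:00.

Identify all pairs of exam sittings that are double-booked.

Sorted by start: M1, M2, M3, M4, M5.
M2 starts before M1 ends → M1 and M2 overlap.
M3 starts exactly when M1 ends (back-to-back, no overlap) — done with M1.
M3 starts before M2 ends → M2 and M3 overlap.
M4 starts after M2 ends — done with M2.
M4 starts exactly when M3 ends (back-to-back, no overlap) — done with M3.
M5 starts before M4 ends → M4 and M5 overlap.

M1 & M2, M2 & M3, M4 & M5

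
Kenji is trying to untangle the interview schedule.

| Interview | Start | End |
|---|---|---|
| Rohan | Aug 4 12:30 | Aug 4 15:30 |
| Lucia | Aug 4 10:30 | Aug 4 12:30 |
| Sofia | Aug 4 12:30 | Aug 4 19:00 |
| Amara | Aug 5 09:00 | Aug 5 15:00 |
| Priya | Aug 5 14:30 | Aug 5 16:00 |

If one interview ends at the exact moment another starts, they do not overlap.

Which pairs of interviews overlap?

Check each pair: they overlap iff neither finishes before the other starts.
Sorted by start: Lucia, Rohan, Sofia, Amara, Priya.
Rohan starts exactly when Lucia ends (back-to-back, no overlap) — done with Lucia.
Sofia starts before Rohan ends → Rohan and Sofia overlap.
Amara starts after Rohan ends — done with Rohan.
Amara starts after Sofia ends — done with Sofia.
Priya starts before Amara ends → Amara and Priya overlap.

Amara & Priya, Rohan & Sofia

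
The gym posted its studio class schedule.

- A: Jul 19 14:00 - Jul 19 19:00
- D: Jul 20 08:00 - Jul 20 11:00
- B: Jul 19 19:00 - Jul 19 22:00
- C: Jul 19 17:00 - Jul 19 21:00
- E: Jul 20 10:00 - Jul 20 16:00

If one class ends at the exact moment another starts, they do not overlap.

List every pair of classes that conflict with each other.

A & C, B & C, D & E

Two intervals overlap when each starts before the other ends.
Sorted by start: A, C, B, D, E.
C starts before A ends → A and C overlap.
B starts exactly when A ends (back-to-back, no overlap), so A has no further overlaps.
B starts before C ends → C and B overlap.
D starts after C ends, so C has no further overlaps.
D starts after B ends, so B has no further overlaps.
E starts before D ends → D and E overlap.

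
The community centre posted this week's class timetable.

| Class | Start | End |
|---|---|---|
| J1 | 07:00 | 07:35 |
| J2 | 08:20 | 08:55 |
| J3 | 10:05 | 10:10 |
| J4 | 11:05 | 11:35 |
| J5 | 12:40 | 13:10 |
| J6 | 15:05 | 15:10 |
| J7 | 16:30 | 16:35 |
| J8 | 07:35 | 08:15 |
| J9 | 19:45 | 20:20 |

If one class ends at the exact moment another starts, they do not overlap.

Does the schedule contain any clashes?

No

Sorted by start: J1, J8, J2, J3, J4, J5, J6, J7, J9.
J8 starts exactly when J1 ends (back-to-back, no overlap); J1 is clear from here.
J2 starts after J8 ends; J8 is clear from here.
J3 starts after J2 ends; J2 is clear from here.
J4 starts after J3 ends; J3 is clear from here.
J5 starts after J4 ends; J4 is clear from here.
J6 starts after J5 ends; J5 is clear from here.
J7 starts after J6 ends; J6 is clear from here.
J9 starts after J7 ends.
Every pair is clear; the schedule has no overlaps.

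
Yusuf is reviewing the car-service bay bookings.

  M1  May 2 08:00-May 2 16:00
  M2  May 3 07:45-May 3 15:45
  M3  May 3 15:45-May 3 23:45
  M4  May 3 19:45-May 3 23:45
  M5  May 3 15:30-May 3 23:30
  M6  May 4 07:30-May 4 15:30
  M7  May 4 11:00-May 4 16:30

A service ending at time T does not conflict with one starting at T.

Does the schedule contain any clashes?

Yes

Sorted by start: M1, M2, M5, M3, M4, M6, M7.
M2 starts after M1 ends, so M1 has no further overlaps.
M5 starts before M2 ends → M2 and M5 overlap.
That's a conflict, so the schedule is not conflict-free.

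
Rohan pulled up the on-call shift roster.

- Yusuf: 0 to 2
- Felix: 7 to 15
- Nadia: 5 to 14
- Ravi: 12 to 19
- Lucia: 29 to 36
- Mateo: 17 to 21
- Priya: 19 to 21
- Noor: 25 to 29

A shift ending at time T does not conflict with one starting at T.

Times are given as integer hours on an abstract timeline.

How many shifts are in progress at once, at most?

3

Walk through starts and ends in time order (an end at T is processed before a start at T):
0 start Yusuf → 1
2 end Yusuf → 0
5 start Nadia → 1
7 start Felix → 2
12 start Ravi → 3
14 end Nadia → 2
15 end Felix → 1
17 start Mateo → 2
19 end Ravi → 1
19 start Priya → 2
21 end Mateo → 1
21 end Priya → 0
25 start Noor → 1
29 end Noor → 0
29 start Lucia → 1
36 end Lucia → 0
Peak is 3, at 12 (Felix, Nadia, Ravi).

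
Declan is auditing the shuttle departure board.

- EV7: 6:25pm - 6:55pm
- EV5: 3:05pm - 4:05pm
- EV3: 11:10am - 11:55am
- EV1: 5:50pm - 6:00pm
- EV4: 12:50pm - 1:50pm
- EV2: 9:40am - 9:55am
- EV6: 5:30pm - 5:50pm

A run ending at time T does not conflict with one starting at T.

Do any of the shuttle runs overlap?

No

Sorted by start: EV2, EV3, EV4, EV5, EV6, EV1, EV7.
EV3 starts after EV2 ends — done with EV2.
EV4 starts after EV3 ends — done with EV3.
EV5 starts after EV4 ends — done with EV4.
EV6 starts after EV5 ends — done with EV5.
EV1 starts exactly when EV6 ends (back-to-back, no overlap) — done with EV6.
EV7 starts after EV1 ends.
Every pair is clear; the schedule has no overlaps.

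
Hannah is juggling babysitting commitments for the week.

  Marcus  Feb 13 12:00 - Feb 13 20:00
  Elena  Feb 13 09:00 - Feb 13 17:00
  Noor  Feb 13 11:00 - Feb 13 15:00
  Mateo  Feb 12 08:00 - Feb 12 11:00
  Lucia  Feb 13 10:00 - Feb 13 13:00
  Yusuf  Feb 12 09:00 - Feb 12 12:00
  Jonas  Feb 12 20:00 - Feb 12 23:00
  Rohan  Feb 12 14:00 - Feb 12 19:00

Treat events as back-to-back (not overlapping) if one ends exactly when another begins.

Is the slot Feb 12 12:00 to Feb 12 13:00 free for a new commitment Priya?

Mateo: ends Feb 12 11:00 at or before Priya starts Feb 12 12:00 → clear.
Yusuf: ends Feb 12 12:00 at or before Priya starts Feb 12 12:00 → clear.
Rohan: starts Feb 12 14:00 at or after Priya ends Feb 12 13:00 → clear.
Jonas: starts Feb 12 20:00 at or after Priya ends Feb 12 13:00 → clear.
Elena: starts Feb 13 09:00 at or after Priya ends Feb 12 13:00 → clear.
Lucia: starts Feb 13 10:00 at or after Priya ends Feb 12 13:00 → clear.
Noor: starts Feb 13 11:00 at or after Priya ends Feb 12 13:00 → clear.
Marcus: starts Feb 13 12:00 at or after Priya ends Feb 12 13:00 → clear.

Yes — the slot is free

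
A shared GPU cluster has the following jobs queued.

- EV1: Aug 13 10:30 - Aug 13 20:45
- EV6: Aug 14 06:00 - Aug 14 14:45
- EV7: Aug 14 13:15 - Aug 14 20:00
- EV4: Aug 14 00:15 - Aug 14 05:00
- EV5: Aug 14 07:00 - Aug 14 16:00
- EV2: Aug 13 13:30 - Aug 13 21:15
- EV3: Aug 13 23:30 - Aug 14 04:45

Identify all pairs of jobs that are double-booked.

Two intervals overlap when each starts before the other ends.
Sorted by start: EV1, EV2, EV3, EV4, EV6, EV5, EV7.
EV2 starts before EV1 ends → EV1 and EV2 overlap.
EV3 starts after EV1 ends; EV1 is clear from here.
EV3 starts after EV2 ends; EV2 is clear from here.
EV4 starts before EV3 ends → EV3 and EV4 overlap.
EV6 starts after EV3 ends; EV3 is clear from here.
EV6 starts after EV4 ends; EV4 is clear from here.
EV5 starts before EV6 ends → EV6 and EV5 overlap.
EV7 starts before EV6 ends → EV6 and EV7 overlap.
EV7 starts before EV5 ends → EV5 and EV7 overlap.

EV1 & EV2, EV3 & EV4, EV5 & EV6, EV5 & EV7, EV6 & EV7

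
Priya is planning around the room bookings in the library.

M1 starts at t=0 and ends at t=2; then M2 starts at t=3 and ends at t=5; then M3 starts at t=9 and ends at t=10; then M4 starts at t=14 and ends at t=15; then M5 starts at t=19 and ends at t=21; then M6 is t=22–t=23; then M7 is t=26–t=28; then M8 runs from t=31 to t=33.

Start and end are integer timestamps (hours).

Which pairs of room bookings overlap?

Two intervals overlap when each starts before the other ends.
Sorted by start: M1, M2, M3, M4, M5, M6, M7, M8.
M2 starts after M1 ends; M1 is clear from here.
M3 starts after M2 ends; M2 is clear from here.
M4 starts after M3 ends; M3 is clear from here.
M5 starts after M4 ends; M4 is clear from here.
M6 starts after M5 ends; M5 is clear from here.
M7 starts after M6 ends; M6 is clear from here.
M8 starts after M7 ends.

no overlapping pairs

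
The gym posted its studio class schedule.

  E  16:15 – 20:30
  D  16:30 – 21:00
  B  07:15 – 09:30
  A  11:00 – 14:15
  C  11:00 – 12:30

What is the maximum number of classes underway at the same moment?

2

Walk through starts and ends in time order (an end at T is processed before a start at T):
07:15 start B → 1
09:30 end B → 0
11:00 start A → 1
11:00 start C → 2
12:30 end C → 1
14:15 end A → 0
16:15 start E → 1
16:30 start D → 2
20:30 end E → 1
21:00 end D → 0
Peak is 2, at 11:00 (A, C).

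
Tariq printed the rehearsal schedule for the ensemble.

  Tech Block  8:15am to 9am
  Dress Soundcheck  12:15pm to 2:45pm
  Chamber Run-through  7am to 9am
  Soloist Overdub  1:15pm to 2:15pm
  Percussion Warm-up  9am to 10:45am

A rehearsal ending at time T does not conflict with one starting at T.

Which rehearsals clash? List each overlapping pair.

Chamber Run-through & Tech Block, Dress Soundcheck & Soloist Overdub

Sorted by start: Chamber Run-through, Tech Block, Percussion Warm-up, Dress Soundcheck, Soloist Overdub.
Tech Block starts before Chamber Run-through ends → Chamber Run-through and Tech Block overlap.
Percussion Warm-up starts exactly when Chamber Run-through ends (back-to-back, no overlap), so Chamber Run-through has no further overlaps.
Percussion Warm-up starts exactly when Tech Block ends (back-to-back, no overlap), so Tech Block has no further overlaps.
Dress Soundcheck starts after Percussion Warm-up ends, so Percussion Warm-up has no further overlaps.
Soloist Overdub starts before Dress Soundcheck ends → Dress Soundcheck and Soloist Overdub overlap.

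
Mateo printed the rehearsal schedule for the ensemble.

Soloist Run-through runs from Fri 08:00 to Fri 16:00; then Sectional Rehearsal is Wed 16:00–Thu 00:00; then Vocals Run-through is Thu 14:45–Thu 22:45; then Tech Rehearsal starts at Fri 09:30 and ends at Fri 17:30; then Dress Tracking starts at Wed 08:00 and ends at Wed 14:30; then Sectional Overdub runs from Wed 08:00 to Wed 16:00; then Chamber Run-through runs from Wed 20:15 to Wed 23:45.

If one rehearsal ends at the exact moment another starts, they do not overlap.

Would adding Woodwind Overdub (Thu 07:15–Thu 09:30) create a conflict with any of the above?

No — it doesn't clash with anything

Dress Tracking: ends Wed 14:30 at or before Woodwind Overdub starts Thu 07:15 → clear.
Sectional Overdub: ends Wed 16:00 at or before Woodwind Overdub starts Thu 07:15 → clear.
Sectional Rehearsal: ends Thu 00:00 at or before Woodwind Overdub starts Thu 07:15 → clear.
Chamber Run-through: ends Wed 23:45 at or before Woodwind Overdub starts Thu 07:15 → clear.
Vocals Run-through: starts Thu 14:45 at or after Woodwind Overdub ends Thu 09:30 → clear.
Soloist Run-through: starts Fri 08:00 at or after Woodwind Overdub ends Thu 09:30 → clear.
Tech Rehearsal: starts Fri 09:30 at or after Woodwind Overdub ends Thu 09:30 → clear.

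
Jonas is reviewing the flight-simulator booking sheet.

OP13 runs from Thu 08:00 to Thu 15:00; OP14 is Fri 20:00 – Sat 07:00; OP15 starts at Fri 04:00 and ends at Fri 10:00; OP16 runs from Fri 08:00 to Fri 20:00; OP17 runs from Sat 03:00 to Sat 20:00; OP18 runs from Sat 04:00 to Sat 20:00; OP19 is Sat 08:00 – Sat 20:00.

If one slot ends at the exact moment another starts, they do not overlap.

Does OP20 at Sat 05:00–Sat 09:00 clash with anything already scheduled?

OP13: ends Thu 15:00 at or before OP20 starts Sat 05:00 → clear.
OP15: ends Fri 10:00 at or before OP20 starts Sat 05:00 → clear.
OP16: ends Fri 20:00 at or before OP20 starts Sat 05:00 → clear.
OP14: starts Fri 20:00 before OP20 ends Sat 09:00, and ends Sat 07:00 after OP20 starts Sat 05:00 → overlap.
OP17: starts Sat 03:00 before OP20 ends Sat 09:00, and ends Sat 20:00 after OP20 starts Sat 05:00 → overlap.
OP18: starts Sat 04:00 before OP20 ends Sat 09:00, and ends Sat 20:00 after OP20 starts Sat 05:00 → overlap.
OP19: starts Sat 08:00 before OP20 ends Sat 09:00, and ends Sat 20:00 after OP20 starts Sat 05:00 → overlap.
OP20 overlaps OP14, OP17, OP18, OP19.

Yes — it overlaps OP14, OP17, OP18, OP19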